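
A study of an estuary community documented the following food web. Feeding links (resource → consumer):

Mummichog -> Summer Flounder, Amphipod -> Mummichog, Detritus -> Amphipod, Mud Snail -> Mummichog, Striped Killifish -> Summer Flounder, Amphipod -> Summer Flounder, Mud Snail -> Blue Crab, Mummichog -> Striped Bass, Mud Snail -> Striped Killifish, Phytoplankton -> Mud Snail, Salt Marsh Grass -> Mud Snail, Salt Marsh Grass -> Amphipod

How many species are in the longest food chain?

4 species

One longest chain: Detritus → Amphipod → Mummichog → Summer Flounder.
It has 4 species and 3 links.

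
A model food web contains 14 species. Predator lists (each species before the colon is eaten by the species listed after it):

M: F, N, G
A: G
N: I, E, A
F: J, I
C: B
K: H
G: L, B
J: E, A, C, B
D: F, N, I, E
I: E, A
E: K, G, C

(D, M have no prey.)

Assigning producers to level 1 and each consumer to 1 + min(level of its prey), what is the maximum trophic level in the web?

Producers (level 1): D, M.
Following each consumer down to its lowest-level prey: D → E → K → H (levels 1 through 4).
All prey of H (K 3) are at level 3 or above, so H is at level 1 + 3 = 4.
Every consumer has at least one prey at level 3 or below, so none exceeds level 4.

4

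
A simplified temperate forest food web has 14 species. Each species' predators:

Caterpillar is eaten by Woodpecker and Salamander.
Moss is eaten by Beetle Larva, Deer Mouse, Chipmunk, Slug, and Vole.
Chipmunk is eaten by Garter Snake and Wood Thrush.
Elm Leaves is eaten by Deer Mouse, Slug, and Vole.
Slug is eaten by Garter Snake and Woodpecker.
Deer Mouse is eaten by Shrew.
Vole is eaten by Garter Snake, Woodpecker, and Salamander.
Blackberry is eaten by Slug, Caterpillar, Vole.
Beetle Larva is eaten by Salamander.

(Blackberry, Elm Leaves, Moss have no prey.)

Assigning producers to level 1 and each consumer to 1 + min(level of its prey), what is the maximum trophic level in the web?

3

Producers (level 1): Blackberry, Elm Leaves, Moss.
Following each consumer down to its lowest-level prey: Moss → Beetle Larva → Salamander (levels 1 through 3).
All prey of Salamander (Beetle Larva 2, Vole 2, Caterpillar 2) are at level 2 or above, so Salamander is at level 1 + 2 = 3.
Every consumer has at least one prey at level 2 or below, so none exceeds level 3.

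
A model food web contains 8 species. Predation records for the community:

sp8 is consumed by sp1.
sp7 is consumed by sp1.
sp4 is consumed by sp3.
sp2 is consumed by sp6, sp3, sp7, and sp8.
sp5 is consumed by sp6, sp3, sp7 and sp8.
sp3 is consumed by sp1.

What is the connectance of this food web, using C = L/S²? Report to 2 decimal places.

C = 0.19

The web has S = 8 species and L = 12 feeding links.
C = L / S² = 12 / 64 = 0.1875 ≈ 0.19.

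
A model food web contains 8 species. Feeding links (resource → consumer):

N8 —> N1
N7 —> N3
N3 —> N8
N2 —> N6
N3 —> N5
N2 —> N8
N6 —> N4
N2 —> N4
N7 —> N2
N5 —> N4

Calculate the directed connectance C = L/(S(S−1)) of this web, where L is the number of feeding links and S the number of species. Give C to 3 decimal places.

The web has S = 8 species and L = 10 feeding links.
C = L / (S(S−1)) = 10 / 56 = 0.1786 ≈ 0.179.

C = 0.179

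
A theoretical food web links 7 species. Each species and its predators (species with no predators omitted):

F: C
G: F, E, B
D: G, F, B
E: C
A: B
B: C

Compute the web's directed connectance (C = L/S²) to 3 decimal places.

The web has S = 7 species and L = 10 feeding links.
C = L / S² = 10 / 49 = 0.2041 ≈ 0.204.

C = 0.204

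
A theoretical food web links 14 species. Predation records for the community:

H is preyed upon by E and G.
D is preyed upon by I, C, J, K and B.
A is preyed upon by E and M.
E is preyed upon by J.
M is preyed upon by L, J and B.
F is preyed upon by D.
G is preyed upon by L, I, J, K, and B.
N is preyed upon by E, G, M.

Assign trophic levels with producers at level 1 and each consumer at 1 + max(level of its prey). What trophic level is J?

H is a producer → level 1.
G eats H (level 1); other prey at levels: N 1 → level 2.
J eats G (level 2); other prey at levels: E 2, M 2, D 2 → level 3.

Trophic level 3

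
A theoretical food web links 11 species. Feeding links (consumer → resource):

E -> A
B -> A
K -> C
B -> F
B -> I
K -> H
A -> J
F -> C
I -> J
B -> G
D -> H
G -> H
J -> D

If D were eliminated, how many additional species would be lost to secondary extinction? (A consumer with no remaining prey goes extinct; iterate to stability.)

4

Remove D.
Round 1: J (all prey gone) → extinct.
Round 2: I (all prey gone), A (all prey gone) → extinct.
Round 3: E (all prey gone) → extinct.
No further losses. Total secondary extinctions: 4.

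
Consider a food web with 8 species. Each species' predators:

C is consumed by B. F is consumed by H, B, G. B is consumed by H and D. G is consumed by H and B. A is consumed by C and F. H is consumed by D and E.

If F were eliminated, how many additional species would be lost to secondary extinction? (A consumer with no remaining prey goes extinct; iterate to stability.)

1

Remove F.
Round 1: G (all prey gone) → extinct.
No further losses. Total secondary extinctions: 1.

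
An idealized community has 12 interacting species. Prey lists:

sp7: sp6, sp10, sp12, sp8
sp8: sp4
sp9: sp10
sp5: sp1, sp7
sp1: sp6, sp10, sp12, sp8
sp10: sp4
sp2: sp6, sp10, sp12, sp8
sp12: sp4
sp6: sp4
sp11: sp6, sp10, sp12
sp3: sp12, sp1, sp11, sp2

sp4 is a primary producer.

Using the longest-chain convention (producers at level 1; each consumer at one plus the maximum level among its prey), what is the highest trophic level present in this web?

4

Producers (level 1): sp4.
sp4 → sp6 → sp1 → sp5 gives sp5 level 4.
No species has a prey at level 4, so no species reaches level 5.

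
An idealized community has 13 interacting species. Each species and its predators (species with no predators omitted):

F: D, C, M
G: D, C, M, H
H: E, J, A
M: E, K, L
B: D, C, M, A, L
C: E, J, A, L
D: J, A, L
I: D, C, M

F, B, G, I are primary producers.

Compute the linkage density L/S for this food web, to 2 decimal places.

There are L = 28 links among S = 13 species.
L/S = 28/13 = 2.1538 ≈ 2.15.

L/S = 2.15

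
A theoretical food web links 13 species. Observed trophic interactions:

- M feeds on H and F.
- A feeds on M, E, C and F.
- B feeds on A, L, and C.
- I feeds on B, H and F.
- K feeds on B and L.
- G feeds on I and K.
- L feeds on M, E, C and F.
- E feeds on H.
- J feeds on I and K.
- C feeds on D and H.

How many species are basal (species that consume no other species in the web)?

Basal species (no prey listed): H, F, D.
Count: 3.

3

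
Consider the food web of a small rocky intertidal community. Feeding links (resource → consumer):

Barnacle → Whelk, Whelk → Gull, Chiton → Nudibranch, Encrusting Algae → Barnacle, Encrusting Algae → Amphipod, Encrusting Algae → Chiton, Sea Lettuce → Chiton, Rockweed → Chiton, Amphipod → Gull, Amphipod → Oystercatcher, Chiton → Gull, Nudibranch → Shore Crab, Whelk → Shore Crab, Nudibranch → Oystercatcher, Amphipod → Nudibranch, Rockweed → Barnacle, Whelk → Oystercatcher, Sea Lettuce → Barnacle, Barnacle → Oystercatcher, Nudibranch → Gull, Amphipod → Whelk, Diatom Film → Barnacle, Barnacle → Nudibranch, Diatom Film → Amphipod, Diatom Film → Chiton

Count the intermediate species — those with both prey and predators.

5

Intermediate species (has both prey and predators): Amphipod, Chiton, Barnacle, Nudibranch, Whelk.
Count: 5.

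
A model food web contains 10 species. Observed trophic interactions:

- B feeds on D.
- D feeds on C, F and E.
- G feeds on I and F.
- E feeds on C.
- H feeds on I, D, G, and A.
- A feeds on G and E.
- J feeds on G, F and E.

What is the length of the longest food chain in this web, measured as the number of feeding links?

One longest chain: C → E → D → B.
It has 4 species and 3 links.

3 links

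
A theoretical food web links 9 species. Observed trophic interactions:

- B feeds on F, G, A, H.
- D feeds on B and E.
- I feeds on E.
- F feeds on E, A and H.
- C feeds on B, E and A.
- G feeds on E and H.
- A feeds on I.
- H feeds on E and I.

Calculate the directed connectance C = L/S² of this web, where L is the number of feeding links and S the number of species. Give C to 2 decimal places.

The web has S = 9 species and L = 18 feeding links.
C = L / S² = 18 / 81 = 0.2222 ≈ 0.22.

C = 0.22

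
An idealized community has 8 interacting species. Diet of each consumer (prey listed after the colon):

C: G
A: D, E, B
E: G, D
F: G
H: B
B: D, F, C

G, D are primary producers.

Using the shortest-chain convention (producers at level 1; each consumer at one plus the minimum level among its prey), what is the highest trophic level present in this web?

3

Producers (level 1): G, D.
Following each consumer down to its lowest-level prey: D → B → H (levels 1 through 3).
All prey of H (B 2) are at level 2 or above, so H is at level 1 + 2 = 3.
Every consumer has at least one prey at level 2 or below, so none exceeds level 3.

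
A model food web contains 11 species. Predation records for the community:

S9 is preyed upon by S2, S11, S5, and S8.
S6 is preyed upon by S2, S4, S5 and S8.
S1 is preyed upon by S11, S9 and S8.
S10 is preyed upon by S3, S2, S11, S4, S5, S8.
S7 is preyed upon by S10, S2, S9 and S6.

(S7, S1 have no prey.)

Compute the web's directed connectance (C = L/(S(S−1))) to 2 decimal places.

C = 0.19

The web has S = 11 species and L = 21 feeding links.
C = L / (S(S−1)) = 21 / 110 = 0.1909 ≈ 0.19.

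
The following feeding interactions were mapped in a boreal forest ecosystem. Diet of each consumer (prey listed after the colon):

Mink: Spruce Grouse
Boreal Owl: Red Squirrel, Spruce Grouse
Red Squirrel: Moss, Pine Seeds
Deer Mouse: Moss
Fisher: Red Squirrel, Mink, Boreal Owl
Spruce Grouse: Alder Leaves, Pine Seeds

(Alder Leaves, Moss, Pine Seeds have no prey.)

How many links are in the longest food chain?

One longest chain: Alder Leaves → Spruce Grouse → Mink → Fisher.
It has 4 species and 3 links.

3 links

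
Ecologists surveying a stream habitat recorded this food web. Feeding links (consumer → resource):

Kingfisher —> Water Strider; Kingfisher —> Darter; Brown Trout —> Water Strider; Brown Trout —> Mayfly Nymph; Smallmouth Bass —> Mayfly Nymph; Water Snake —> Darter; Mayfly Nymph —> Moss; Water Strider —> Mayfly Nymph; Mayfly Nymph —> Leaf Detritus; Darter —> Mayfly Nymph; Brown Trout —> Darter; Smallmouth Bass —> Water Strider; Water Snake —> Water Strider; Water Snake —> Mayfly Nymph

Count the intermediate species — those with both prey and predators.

Intermediate species (has both prey and predators): Mayfly Nymph, Water Strider, Darter.
Count: 3.

3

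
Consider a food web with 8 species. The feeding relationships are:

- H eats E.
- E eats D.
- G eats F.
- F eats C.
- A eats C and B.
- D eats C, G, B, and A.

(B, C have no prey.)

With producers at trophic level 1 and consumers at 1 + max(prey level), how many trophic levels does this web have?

Producers (level 1): B, C.
C → F → G → D → E → H gives H level 6.
No species has a prey at level 6, so no species reaches level 7.

6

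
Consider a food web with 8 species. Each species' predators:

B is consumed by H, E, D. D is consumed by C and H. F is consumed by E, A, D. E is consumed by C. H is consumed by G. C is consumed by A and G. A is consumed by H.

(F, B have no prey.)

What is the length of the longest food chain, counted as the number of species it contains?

6 species

One longest chain: F → E → C → A → H → G.
It has 6 species and 5 links.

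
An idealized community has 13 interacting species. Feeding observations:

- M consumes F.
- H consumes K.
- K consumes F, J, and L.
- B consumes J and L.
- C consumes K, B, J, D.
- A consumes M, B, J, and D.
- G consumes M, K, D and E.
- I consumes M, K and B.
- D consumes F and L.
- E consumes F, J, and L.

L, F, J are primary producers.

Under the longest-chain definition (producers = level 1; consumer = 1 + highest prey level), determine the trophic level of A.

L is a producer → level 1.
B eats L (level 1); other prey at levels: J 1 → level 2.
A eats B (level 2); other prey at levels: J 1, M 2, D 2 → level 3.

Trophic level 3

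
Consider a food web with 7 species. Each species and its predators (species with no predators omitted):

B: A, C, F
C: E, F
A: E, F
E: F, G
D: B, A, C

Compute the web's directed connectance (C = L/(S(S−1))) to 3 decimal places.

C = 0.286

The web has S = 7 species and L = 12 feeding links.
C = L / (S(S−1)) = 12 / 42 = 0.2857 ≈ 0.286.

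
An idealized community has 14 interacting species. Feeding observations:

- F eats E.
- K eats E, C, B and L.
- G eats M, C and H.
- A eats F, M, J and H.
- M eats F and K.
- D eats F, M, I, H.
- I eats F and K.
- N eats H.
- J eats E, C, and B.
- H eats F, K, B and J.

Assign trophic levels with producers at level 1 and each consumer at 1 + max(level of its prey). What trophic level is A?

Trophic level 4

C is a producer → level 1.
J eats C (level 1); other prey at levels: E 1, B 1 → level 2.
H eats J (level 2); other prey at levels: B 1, K 2, F 2 → level 3.
A eats H (level 3); other prey at levels: J 2, F 2, M 3 → level 4.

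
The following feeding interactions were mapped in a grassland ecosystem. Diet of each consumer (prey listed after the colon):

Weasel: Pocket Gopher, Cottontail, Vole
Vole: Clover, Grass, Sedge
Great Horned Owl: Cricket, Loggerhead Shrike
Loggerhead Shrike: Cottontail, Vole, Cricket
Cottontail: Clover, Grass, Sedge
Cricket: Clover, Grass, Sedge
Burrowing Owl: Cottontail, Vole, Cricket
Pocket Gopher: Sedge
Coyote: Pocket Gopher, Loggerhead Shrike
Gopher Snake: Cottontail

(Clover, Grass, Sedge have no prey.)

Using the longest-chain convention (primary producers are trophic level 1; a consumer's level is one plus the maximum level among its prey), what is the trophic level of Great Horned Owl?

Trophic level 4

Clover is a producer → level 1.
Cottontail eats Clover (level 1); other prey at levels: Grass 1, Sedge 1 → level 2.
Loggerhead Shrike eats Cottontail (level 2); other prey at levels: Vole 2, Cricket 2 → level 3.
Great Horned Owl eats Loggerhead Shrike (level 3); other prey at levels: Cricket 2 → level 4.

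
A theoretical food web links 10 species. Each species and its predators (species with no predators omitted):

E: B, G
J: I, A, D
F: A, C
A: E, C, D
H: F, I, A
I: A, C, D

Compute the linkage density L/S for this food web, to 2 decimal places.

L/S = 1.60

There are L = 16 links among S = 10 species.
L/S = 16/10 = 1.6000 ≈ 1.60.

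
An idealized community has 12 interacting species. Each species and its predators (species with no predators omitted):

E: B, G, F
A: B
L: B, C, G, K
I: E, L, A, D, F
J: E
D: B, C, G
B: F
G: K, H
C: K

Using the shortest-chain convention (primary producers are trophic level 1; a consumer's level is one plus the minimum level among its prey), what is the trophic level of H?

I is a producer → level 1.
E eats I → level 2.
G eats E → level 3.
H eats G → level 4.
No prey of H is below level 3, so 4 is the minimum.

Trophic level 4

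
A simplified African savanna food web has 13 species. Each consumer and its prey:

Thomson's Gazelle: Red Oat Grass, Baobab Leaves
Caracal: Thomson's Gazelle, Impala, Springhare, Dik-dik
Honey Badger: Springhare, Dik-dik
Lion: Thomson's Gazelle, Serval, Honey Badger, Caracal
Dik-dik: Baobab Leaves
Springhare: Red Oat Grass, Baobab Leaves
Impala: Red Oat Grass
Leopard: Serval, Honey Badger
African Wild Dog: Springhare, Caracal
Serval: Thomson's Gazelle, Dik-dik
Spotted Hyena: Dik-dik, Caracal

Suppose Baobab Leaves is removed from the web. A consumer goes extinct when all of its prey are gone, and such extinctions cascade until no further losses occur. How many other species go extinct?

1

Remove Baobab Leaves.
Round 1: Dik-dik (all prey gone) → extinct.
No further losses. Total secondary extinctions: 1.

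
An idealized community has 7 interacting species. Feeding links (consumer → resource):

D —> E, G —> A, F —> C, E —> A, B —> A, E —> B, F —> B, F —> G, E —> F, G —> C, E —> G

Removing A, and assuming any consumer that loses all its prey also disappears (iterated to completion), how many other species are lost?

Remove A.
Round 1: B (all prey gone) → extinct.
No further losses. Total secondary extinctions: 1.

1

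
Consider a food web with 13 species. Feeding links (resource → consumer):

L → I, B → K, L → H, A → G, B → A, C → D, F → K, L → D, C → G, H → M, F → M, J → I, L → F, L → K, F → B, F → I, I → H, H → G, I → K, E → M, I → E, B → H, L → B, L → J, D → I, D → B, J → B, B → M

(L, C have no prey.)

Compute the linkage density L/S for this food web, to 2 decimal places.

There are L = 28 links among S = 13 species.
L/S = 28/13 = 2.1538 ≈ 2.15.

L/S = 2.15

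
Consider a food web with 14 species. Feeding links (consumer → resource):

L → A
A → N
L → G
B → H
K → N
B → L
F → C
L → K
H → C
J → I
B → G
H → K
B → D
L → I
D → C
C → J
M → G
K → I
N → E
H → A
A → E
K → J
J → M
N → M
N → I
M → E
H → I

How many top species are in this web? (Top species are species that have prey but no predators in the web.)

Top species (has prey, but nothing eats it): F, B.
Count: 2.

2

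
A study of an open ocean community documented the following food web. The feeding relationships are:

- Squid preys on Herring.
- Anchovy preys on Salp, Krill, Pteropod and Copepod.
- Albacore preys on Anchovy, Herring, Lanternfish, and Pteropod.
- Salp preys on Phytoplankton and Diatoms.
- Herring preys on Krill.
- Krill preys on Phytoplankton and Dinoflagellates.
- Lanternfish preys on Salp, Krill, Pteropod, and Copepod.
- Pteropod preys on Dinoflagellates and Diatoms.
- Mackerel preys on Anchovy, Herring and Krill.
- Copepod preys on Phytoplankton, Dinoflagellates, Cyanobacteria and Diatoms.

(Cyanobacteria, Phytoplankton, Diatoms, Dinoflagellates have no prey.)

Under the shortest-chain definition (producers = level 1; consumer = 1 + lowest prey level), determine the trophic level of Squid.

Trophic level 4

Phytoplankton is a producer → level 1.
Krill eats Phytoplankton → level 2.
Herring eats Krill → level 3.
Squid eats Herring → level 4.
No prey of Squid is below level 3, so 4 is the minimum.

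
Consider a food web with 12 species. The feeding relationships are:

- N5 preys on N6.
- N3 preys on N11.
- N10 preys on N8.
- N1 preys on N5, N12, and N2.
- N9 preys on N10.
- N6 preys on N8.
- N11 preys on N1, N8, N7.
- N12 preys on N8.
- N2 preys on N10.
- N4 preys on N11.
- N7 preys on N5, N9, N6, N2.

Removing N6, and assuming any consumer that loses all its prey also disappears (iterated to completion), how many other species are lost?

Remove N6.
Round 1: N5 (all prey gone) → extinct.
No further losses. Total secondary extinctions: 1.

1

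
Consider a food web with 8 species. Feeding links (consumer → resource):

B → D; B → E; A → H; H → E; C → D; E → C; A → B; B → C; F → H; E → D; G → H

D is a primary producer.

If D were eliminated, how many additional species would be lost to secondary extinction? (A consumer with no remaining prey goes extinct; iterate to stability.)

Remove D.
Round 1: C (all prey gone) → extinct.
Round 2: E (all prey gone) → extinct.
Round 3: H (all prey gone), B (all prey gone) → extinct.
Round 4: A (all prey gone), F (all prey gone), G (all prey gone) → extinct.
No further losses. Total secondary extinctions: 7.

7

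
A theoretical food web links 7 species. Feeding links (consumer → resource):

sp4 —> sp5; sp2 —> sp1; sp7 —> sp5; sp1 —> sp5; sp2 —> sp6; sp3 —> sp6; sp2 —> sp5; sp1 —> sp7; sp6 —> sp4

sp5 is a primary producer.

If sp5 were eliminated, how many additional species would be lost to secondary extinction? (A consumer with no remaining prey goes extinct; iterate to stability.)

Remove sp5.
Round 1: sp4 (all prey gone), sp7 (all prey gone) → extinct.
Round 2: sp6 (all prey gone), sp1 (all prey gone) → extinct.
Round 3: sp2 (all prey gone), sp3 (all prey gone) → extinct.
No further losses. Total secondary extinctions: 6.

6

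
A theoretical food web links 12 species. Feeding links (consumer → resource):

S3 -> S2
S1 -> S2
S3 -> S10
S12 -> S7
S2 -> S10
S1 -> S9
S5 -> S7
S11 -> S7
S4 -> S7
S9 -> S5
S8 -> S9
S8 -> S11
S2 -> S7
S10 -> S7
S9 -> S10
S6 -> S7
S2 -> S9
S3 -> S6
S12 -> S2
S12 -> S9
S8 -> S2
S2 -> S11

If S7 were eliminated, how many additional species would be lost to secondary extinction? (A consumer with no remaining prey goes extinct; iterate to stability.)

11

Remove S7.
Round 1: S10 (all prey gone), S11 (all prey gone), S6 (all prey gone), S5 (all prey gone), S4 (all prey gone) → extinct.
Round 2: S9 (all prey gone) → extinct.
Round 3: S2 (all prey gone) → extinct.
Round 4: S3 (all prey gone), S1 (all prey gone), S12 (all prey gone), S8 (all prey gone) → extinct.
No further losses. Total secondary extinctions: 11.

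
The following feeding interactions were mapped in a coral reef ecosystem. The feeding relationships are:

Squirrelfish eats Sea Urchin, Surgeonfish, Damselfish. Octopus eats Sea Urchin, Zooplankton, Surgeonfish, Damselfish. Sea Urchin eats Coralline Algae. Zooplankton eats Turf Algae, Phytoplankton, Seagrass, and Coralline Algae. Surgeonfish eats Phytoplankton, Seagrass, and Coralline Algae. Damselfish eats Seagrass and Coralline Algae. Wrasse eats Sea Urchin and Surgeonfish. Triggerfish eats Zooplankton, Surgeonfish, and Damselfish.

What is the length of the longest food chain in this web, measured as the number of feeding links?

One longest chain: Seagrass → Damselfish → Triggerfish.
It has 3 species and 2 links.

2 links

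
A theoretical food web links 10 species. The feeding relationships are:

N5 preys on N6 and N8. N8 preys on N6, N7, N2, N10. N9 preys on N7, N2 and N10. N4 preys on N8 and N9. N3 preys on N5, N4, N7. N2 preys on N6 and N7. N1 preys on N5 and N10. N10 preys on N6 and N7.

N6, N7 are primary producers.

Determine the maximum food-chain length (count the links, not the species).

4 links

One longest chain: N6 → N10 → N8 → N5 → N1.
It has 5 species and 4 links.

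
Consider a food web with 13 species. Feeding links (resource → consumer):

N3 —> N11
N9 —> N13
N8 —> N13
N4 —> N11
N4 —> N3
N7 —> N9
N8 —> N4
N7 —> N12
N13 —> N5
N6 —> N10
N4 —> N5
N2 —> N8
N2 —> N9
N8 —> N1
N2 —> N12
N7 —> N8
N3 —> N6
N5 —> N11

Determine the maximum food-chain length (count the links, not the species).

One longest chain: N2 → N8 → N4 → N3 → N6 → N10.
It has 6 species and 5 links.

5 links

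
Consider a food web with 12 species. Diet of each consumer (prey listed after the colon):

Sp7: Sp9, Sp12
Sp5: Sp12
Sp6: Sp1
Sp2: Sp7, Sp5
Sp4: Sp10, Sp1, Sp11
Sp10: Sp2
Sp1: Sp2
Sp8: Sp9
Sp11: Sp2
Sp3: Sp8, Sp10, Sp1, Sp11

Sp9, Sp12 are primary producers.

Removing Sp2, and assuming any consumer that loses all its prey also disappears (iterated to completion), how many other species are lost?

5

Remove Sp2.
Round 1: Sp10 (all prey gone), Sp1 (all prey gone), Sp11 (all prey gone) → extinct.
Round 2: Sp6 (all prey gone), Sp4 (all prey gone) → extinct.
No further losses. Total secondary extinctions: 5.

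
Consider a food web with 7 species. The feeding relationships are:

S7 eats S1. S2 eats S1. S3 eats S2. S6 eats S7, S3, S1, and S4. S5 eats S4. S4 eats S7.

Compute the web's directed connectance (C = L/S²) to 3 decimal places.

The web has S = 7 species and L = 9 feeding links.
C = L / S² = 9 / 49 = 0.1837 ≈ 0.184.

C = 0.184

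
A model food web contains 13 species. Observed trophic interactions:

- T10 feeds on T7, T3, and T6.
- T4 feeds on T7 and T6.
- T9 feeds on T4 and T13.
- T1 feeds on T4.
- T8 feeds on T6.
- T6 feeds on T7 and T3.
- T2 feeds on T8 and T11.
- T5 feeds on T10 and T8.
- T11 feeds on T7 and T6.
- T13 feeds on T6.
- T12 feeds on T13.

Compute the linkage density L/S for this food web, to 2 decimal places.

There are L = 19 links among S = 13 species.
L/S = 19/13 = 1.4615 ≈ 1.46.

L/S = 1.46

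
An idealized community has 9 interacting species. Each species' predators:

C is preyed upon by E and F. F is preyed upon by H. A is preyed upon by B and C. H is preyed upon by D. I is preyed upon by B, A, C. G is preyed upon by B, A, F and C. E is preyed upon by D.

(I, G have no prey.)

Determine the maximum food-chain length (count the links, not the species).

5 links

One longest chain: I → A → C → F → H → D.
It has 6 species and 5 links.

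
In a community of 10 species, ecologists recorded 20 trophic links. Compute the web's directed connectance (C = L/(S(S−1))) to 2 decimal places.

C = 0.22

The web has S = 10 species and L = 20 feeding links.
C = L / (S(S−1)) = 20 / 90 = 0.2222 ≈ 0.22.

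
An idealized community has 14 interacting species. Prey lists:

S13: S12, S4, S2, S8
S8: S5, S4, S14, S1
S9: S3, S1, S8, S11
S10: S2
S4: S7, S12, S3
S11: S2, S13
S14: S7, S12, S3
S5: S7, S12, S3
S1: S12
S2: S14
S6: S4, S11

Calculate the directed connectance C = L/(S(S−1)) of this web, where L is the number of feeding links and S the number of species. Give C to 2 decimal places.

The web has S = 14 species and L = 28 feeding links.
C = L / (S(S−1)) = 28 / 182 = 0.1538 ≈ 0.15.

C = 0.15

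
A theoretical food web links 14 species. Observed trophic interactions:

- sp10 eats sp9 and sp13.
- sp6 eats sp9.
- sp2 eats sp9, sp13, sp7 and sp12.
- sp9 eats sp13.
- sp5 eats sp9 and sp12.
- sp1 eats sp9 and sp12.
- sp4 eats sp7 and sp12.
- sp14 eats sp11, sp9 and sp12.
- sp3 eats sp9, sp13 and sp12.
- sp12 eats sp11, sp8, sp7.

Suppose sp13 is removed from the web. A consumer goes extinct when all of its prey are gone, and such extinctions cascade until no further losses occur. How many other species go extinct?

3

Remove sp13.
Round 1: sp9 (all prey gone) → extinct.
Round 2: sp6 (all prey gone), sp10 (all prey gone) → extinct.
No further losses. Total secondary extinctions: 3.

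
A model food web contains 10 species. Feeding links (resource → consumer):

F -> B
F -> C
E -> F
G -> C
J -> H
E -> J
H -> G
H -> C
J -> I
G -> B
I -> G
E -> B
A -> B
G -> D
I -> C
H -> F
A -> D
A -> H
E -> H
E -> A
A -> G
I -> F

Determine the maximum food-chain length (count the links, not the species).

4 links

One longest chain: E → J → I → G → D.
It has 5 species and 4 links.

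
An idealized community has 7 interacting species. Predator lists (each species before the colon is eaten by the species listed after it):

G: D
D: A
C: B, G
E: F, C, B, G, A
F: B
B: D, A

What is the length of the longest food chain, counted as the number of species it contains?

5 species

One longest chain: E → F → B → D → A.
It has 5 species and 4 links.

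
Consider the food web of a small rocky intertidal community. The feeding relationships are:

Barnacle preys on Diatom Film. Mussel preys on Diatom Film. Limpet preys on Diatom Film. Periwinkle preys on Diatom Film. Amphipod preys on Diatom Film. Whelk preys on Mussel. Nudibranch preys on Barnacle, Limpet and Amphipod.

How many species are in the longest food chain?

One longest chain: Diatom Film → Mussel → Whelk.
It has 3 species and 2 links.

3 species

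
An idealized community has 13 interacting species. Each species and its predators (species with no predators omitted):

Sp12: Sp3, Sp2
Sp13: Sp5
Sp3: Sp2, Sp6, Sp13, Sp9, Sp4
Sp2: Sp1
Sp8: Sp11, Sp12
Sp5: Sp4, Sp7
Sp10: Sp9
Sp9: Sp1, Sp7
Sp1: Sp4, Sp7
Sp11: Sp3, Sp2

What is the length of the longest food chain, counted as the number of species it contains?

One longest chain: Sp8 → Sp11 → Sp3 → Sp13 → Sp5 → Sp4.
It has 6 species and 5 links.

6 species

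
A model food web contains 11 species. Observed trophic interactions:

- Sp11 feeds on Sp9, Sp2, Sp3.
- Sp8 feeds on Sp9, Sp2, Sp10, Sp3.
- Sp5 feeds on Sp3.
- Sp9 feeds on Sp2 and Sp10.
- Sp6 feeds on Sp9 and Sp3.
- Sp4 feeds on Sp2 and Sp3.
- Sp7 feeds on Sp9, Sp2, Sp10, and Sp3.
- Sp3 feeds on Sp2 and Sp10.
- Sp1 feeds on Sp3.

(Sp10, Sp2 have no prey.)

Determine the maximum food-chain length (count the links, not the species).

2 links

One longest chain: Sp10 → Sp3 → Sp8.
It has 3 species and 2 links.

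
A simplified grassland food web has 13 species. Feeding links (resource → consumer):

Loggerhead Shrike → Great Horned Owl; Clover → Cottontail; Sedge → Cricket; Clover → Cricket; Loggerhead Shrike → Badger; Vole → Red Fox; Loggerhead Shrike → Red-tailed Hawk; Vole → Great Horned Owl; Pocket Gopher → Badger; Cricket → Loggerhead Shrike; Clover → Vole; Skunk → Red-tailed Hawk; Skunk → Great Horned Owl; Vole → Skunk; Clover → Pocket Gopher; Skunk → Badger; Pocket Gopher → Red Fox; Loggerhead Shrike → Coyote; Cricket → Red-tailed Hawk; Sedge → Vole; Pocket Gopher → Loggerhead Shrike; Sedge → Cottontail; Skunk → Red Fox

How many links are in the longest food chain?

One longest chain: Clover → Vole → Skunk → Red Fox.
It has 4 species and 3 links.

3 links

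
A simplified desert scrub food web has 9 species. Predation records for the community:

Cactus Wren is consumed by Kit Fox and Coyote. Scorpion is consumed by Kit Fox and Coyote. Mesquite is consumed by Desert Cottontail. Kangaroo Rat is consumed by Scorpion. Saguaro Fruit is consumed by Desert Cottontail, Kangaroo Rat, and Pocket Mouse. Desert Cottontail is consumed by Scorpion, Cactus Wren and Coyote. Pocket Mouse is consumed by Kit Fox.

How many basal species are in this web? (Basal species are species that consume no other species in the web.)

2

Basal species (no prey listed): Mesquite, Saguaro Fruit.
Count: 2.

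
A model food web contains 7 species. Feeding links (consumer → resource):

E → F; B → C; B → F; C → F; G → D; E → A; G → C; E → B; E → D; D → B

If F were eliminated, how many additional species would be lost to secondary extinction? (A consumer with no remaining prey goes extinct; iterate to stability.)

4

Remove F.
Round 1: C (all prey gone) → extinct.
Round 2: B (all prey gone) → extinct.
Round 3: D (all prey gone) → extinct.
Round 4: G (all prey gone) → extinct.
No further losses. Total secondary extinctions: 4.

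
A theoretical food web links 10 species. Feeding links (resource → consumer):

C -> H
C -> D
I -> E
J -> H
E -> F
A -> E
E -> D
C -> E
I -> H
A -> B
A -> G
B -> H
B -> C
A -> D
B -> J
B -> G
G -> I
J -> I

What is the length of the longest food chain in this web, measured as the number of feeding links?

One longest chain: A → B → J → I → E → D.
It has 6 species and 5 links.

5 links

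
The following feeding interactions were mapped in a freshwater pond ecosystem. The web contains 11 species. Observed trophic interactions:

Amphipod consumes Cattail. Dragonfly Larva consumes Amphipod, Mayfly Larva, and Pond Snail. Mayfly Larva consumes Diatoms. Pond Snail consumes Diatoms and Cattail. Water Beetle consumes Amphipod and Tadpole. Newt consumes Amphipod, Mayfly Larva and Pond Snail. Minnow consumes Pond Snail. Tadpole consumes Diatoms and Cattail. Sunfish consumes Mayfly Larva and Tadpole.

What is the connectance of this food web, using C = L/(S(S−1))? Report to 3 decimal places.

The web has S = 11 species and L = 17 feeding links.
C = L / (S(S−1)) = 17 / 110 = 0.1545 ≈ 0.155.

C = 0.155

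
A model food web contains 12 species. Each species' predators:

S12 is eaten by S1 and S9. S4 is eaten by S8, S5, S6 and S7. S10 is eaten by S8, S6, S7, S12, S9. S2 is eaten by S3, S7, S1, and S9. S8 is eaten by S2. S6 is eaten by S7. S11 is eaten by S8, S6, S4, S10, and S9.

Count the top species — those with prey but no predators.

Top species (has prey, but nothing eats it): S5, S1, S9, S7, S3.
Count: 5.

5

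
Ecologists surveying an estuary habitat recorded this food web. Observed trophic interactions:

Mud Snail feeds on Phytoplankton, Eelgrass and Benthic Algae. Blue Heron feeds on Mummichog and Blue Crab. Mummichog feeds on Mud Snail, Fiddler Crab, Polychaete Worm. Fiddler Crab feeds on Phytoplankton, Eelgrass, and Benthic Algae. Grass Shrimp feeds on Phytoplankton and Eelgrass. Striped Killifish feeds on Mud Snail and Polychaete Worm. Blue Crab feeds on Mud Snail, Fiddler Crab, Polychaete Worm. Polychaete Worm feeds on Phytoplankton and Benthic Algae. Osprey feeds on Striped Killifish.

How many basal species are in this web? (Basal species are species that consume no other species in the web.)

Basal species (no prey listed): Phytoplankton, Benthic Algae, Eelgrass.
Count: 3.

3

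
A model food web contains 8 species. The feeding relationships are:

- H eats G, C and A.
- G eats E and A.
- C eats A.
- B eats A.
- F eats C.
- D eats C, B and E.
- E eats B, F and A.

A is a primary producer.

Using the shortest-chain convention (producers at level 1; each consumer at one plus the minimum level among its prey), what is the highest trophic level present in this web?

3

Producers (level 1): A.
Following each consumer down to its lowest-level prey: A → B → D (levels 1 through 3).
All prey of D (B 2, C 2, E 2) are at level 2 or above, so D is at level 1 + 2 = 3.
Every consumer has at least one prey at level 2 or below, so none exceeds level 3.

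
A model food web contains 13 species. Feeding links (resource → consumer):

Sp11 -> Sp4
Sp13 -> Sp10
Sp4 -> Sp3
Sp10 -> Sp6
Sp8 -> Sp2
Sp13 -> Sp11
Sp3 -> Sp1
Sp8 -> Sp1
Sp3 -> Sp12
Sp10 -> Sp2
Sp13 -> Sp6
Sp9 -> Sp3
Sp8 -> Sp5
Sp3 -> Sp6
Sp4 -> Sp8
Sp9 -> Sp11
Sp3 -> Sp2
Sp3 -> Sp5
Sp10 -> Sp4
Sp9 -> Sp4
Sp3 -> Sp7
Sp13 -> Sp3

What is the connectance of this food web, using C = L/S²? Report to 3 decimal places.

The web has S = 13 species and L = 22 feeding links.
C = L / S² = 22 / 169 = 0.1302 ≈ 0.130.

C = 0.130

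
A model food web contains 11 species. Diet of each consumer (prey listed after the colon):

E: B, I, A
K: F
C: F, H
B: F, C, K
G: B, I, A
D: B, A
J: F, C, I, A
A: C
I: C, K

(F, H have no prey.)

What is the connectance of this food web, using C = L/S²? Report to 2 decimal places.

C = 0.17

The web has S = 11 species and L = 21 feeding links.
C = L / S² = 21 / 121 = 0.1736 ≈ 0.17.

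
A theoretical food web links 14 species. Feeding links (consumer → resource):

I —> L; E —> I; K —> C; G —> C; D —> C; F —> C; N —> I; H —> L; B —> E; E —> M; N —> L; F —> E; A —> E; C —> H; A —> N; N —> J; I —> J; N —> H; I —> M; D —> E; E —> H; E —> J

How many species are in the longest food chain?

4 species

One longest chain: L → H → C → D.
It has 4 species and 3 links.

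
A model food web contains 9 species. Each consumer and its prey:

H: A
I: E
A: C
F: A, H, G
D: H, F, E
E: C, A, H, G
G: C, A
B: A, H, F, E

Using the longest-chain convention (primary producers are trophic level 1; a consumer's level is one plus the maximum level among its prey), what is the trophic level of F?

Trophic level 4

C is a producer → level 1.
A eats C → level 2.
H eats A → level 3.
F eats H (level 3); other prey at levels: A 2, G 3 → level 4.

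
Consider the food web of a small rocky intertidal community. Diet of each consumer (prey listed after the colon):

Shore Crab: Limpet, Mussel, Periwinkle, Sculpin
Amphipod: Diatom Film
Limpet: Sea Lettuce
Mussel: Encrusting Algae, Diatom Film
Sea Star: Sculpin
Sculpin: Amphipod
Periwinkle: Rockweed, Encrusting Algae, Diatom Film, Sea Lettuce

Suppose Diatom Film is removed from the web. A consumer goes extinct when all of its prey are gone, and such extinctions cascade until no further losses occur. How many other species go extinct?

3

Remove Diatom Film.
Round 1: Amphipod (all prey gone) → extinct.
Round 2: Sculpin (all prey gone) → extinct.
Round 3: Sea Star (all prey gone) → extinct.
No further losses. Total secondary extinctions: 3.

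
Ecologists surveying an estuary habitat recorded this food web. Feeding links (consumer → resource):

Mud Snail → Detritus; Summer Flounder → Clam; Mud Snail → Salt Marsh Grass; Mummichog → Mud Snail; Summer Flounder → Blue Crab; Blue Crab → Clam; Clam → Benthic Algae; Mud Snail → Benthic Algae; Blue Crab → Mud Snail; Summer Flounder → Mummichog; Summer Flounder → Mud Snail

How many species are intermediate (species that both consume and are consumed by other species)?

4

Intermediate species (has both prey and predators): Clam, Mud Snail, Mummichog, Blue Crab.
Count: 4.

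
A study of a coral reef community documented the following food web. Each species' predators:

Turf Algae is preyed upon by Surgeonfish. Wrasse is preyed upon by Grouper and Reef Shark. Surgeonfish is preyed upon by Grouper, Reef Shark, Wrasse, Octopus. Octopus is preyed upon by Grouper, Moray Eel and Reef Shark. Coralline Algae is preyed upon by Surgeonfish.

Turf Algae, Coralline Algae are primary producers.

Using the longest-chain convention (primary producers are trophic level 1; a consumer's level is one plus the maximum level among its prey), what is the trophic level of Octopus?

Turf Algae is a producer → level 1.
Surgeonfish eats Turf Algae (level 1); other prey at levels: Coralline Algae 1 → level 2.
Octopus eats Surgeonfish → level 3.

Trophic level 3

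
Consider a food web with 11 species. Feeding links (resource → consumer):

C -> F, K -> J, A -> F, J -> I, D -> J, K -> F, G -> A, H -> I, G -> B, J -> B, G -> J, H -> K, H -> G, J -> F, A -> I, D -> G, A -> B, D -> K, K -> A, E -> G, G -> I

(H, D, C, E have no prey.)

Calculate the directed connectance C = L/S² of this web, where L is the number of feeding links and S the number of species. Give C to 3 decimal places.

The web has S = 11 species and L = 21 feeding links.
C = L / S² = 21 / 121 = 0.1736 ≈ 0.174.

C = 0.174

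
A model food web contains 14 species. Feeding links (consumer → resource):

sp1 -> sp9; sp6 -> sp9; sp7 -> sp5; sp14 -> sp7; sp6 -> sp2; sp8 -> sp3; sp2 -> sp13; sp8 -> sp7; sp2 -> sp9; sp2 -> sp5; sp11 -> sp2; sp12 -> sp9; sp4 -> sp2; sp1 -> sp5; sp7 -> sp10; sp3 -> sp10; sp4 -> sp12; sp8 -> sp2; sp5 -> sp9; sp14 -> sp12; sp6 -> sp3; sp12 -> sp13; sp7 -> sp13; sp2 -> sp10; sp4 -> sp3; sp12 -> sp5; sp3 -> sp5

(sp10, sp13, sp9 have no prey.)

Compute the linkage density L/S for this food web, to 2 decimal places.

There are L = 27 links among S = 14 species.
L/S = 27/14 = 1.9286 ≈ 1.93.

L/S = 1.93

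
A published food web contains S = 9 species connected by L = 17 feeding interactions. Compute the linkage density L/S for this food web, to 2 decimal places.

There are L = 17 links among S = 9 species.
L/S = 17/9 = 1.8889 ≈ 1.89.

L/S = 1.89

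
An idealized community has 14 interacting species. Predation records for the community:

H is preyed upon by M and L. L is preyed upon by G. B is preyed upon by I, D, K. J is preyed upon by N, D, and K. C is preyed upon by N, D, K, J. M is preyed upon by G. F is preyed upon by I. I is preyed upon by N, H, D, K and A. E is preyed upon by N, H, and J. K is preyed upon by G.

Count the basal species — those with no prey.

4

Basal species (no prey listed): B, F, C, E.
Count: 4.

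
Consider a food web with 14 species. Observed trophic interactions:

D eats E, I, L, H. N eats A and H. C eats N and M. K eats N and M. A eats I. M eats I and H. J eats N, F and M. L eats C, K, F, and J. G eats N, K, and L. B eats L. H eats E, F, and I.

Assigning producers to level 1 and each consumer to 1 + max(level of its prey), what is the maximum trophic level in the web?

Producers (level 1): F, I, E.
F → H → N → C → L → D gives D level 6.
No species has a prey at level 6, so no species reaches level 7.

6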